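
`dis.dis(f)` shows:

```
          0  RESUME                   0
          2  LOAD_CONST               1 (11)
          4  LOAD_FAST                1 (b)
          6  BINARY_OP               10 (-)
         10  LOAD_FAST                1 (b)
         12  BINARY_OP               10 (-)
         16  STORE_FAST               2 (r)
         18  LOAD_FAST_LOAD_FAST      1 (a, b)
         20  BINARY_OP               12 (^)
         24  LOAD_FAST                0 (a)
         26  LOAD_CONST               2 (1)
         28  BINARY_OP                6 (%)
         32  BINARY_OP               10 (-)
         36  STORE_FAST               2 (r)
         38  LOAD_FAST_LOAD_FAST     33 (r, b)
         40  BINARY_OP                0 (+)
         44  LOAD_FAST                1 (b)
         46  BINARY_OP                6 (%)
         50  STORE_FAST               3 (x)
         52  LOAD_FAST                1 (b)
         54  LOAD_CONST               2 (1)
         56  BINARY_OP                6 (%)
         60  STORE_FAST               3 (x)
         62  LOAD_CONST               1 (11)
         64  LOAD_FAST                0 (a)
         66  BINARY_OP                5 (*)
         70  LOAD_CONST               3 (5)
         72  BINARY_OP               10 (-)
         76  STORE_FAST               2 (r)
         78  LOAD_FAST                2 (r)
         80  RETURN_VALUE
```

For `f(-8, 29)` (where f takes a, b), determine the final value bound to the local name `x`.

0

LOAD_CONST → push 11. Stack: [11]
LOAD_FAST b → push 29. Stack: [11, 29]
BINARY_OP - → 11 - 29 = -18. Stack: [-18]
LOAD_FAST b → push 29. Stack: [-18, 29]
BINARY_OP - → -18 - 29 = -47. Stack: [-47]
STORE_FAST r → r=-47. Stack: []
LOAD_FAST_LOAD_FAST a,b → push -8,29. Stack: [-8, 29]
BINARY_OP ^ → -8 ^ 29 = -27. Stack: [-27]
LOAD_FAST a → push -8. Stack: [-27, -8]
LOAD_CONST → push 1. Stack: [-27, -8, 1]
BINARY_OP % → -8 % 1 = 0. Stack: [-27, 0]
BINARY_OP - → -27 - 0 = -27. Stack: [-27]
STORE_FAST r → r=-27. Stack: []
LOAD_FAST_LOAD_FAST r,b → push -27,29. Stack: [-27, 29]
BINARY_OP + → -27 + 29 = 2. Stack: [2]
LOAD_FAST b → push 29. Stack: [2, 29]
BINARY_OP % → 2 % 29 = 2. Stack: [2]
STORE_FAST x → x=2. Stack: []
LOAD_FAST b → push 29. Stack: [29]
LOAD_CONST → push 1. Stack: [29, 1]
BINARY_OP % → 29 % 1 = 0. Stack: [0]
STORE_FAST x → x=0. Stack: []
LOAD_CONST → push 11. Stack: [11]
LOAD_FAST a → push -8. Stack: [11, -8]
BINARY_OP * → 11 * -8 = -88. Stack: [-88]
LOAD_CONST → push 5. Stack: [-88, 5]
BINARY_OP - → -88 - 5 = -93. Stack: [-93]
STORE_FAST r → r=-93. Stack: []
LOAD_FAST r → push -93. Stack: [-93]
RETURN_VALUE → return -93.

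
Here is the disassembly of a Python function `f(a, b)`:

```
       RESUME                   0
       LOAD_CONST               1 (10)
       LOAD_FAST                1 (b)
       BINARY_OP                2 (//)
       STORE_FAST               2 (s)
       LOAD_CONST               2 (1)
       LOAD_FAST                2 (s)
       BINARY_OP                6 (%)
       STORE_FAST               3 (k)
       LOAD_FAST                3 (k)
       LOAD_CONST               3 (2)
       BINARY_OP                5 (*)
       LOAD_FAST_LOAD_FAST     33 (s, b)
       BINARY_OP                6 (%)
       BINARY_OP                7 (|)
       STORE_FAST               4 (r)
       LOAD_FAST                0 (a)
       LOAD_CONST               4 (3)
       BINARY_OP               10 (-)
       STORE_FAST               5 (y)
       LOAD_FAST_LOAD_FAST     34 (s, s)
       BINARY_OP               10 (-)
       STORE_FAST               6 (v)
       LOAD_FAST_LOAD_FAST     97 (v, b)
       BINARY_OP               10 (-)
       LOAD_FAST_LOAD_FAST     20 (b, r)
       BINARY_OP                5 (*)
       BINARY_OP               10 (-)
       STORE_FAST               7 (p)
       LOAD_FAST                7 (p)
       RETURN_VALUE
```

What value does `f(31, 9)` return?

-18

LOAD_CONST → push 10. Stack: [10]
LOAD_FAST b → push 9. Stack: [10, 9]
BINARY_OP // → 10 // 9 = 1. Stack: [1]
STORE_FAST s → s=1. Stack: []
LOAD_CONST → push 1. Stack: [1]
LOAD_FAST s → push 1. Stack: [1, 1]
BINARY_OP % → 1 % 1 = 0. Stack: [0]
STORE_FAST k → k=0. Stack: []
LOAD_FAST k → push 0. Stack: [0]
LOAD_CONST → push 2. Stack: [0, 2]
BINARY_OP * → 0 * 2 = 0. Stack: [0]
LOAD_FAST_LOAD_FAST s,b → push 1,9. Stack: [0, 1, 9]
BINARY_OP % → 1 % 9 = 1. Stack: [0, 1]
BINARY_OP | → 0 | 1 = 1. Stack: [1]
STORE_FAST r → r=1. Stack: []
LOAD_FAST a → push 31. Stack: [31]
LOAD_CONST → push 3. Stack: [31, 3]
BINARY_OP - → 31 - 3 = 28. Stack: [28]
STORE_FAST y → y=28. Stack: []
LOAD_FAST_LOAD_FAST s,s → push 1,1. Stack: [1, 1]
BINARY_OP - → 1 - 1 = 0. Stack: [0]
STORE_FAST v → v=0. Stack: []
LOAD_FAST_LOAD_FAST v,b → push 0,9. Stack: [0, 9]
BINARY_OP - → 0 - 9 = -9. Stack: [-9]
LOAD_FAST_LOAD_FAST b,r → push 9,1. Stack: [-9, 9, 1]
BINARY_OP * → 9 * 1 = 9. Stack: [-9, 9]
BINARY_OP - → -9 - 9 = -18. Stack: [-18]
STORE_FAST p → p=-18. Stack: []
LOAD_FAST p → push -18. Stack: [-18]
RETURN_VALUE → return -18.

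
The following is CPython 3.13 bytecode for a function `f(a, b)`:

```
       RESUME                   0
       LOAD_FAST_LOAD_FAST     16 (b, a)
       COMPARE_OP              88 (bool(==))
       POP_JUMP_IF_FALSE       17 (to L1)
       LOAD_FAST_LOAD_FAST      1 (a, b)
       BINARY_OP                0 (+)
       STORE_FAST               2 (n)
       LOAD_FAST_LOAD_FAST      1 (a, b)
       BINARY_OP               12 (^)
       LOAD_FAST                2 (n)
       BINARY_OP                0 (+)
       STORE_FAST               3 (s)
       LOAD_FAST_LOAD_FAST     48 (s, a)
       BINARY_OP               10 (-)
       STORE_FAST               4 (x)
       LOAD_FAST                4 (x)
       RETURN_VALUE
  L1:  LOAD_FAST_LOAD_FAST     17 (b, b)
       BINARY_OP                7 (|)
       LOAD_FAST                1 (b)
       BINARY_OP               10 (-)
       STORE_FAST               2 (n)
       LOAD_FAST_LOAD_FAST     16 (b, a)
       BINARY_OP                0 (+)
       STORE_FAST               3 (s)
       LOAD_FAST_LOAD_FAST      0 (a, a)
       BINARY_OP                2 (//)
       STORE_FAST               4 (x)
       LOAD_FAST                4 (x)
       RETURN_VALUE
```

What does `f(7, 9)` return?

LOAD_FAST_LOAD_FAST b,a → push 9,7. Stack: [9, 7]
COMPARE_OP bool(==) → 9 vs 7 = False. Stack: [False]
POP_JUMP_IF_FALSE → pop False; jump. Stack: []
LOAD_FAST_LOAD_FAST b,b → push 9,9. Stack: [9, 9]
BINARY_OP | → 9 | 9 = 9. Stack: [9]
LOAD_FAST b → push 9. Stack: [9, 9]
BINARY_OP - → 9 - 9 = 0. Stack: [0]
STORE_FAST n → n=0. Stack: []
LOAD_FAST_LOAD_FAST b,a → push 9,7. Stack: [9, 7]
BINARY_OP + → 9 + 7 = 16. Stack: [16]
STORE_FAST s → s=16. Stack: []
LOAD_FAST_LOAD_FAST a,a → push 7,7. Stack: [7, 7]
BINARY_OP // → 7 // 7 = 1. Stack: [1]
STORE_FAST x → x=1. Stack: []
LOAD_FAST x → push 1. Stack: [1]
RETURN_VALUE → return 1.

1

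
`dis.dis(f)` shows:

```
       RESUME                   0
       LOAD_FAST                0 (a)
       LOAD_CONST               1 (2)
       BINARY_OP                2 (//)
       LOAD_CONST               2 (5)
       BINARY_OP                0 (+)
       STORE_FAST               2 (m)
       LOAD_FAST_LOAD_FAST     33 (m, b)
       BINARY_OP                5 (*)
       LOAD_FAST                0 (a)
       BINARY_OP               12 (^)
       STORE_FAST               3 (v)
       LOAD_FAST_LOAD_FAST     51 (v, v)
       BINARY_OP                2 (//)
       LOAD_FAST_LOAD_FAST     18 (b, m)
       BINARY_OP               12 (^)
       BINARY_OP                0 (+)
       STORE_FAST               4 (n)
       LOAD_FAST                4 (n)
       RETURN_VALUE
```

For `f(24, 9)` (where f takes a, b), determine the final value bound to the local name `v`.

129

LOAD_FAST a → push 24. Stack: [24]
LOAD_CONST → push 2. Stack: [24, 2]
BINARY_OP // → 24 // 2 = 12. Stack: [12]
LOAD_CONST → push 5. Stack: [12, 5]
BINARY_OP + → 12 + 5 = 17. Stack: [17]
STORE_FAST m → m=17. Stack: []
LOAD_FAST_LOAD_FAST m,b → push 17,9. Stack: [17, 9]
BINARY_OP * → 17 * 9 = 153. Stack: [153]
LOAD_FAST a → push 24. Stack: [153, 24]
BINARY_OP ^ → 153 ^ 24 = 129. Stack: [129]
STORE_FAST v → v=129. Stack: []
LOAD_FAST_LOAD_FAST v,v → push 129,129. Stack: [129, 129]
BINARY_OP // → 129 // 129 = 1. Stack: [1]
LOAD_FAST_LOAD_FAST b,m → push 9,17. Stack: [1, 9, 17]
BINARY_OP ^ → 9 ^ 17 = 24. Stack: [1, 24]
BINARY_OP + → 1 + 24 = 25. Stack: [25]
STORE_FAST n → n=25. Stack: []
LOAD_FAST n → push 25. Stack: [25]
RETURN_VALUE → return 25.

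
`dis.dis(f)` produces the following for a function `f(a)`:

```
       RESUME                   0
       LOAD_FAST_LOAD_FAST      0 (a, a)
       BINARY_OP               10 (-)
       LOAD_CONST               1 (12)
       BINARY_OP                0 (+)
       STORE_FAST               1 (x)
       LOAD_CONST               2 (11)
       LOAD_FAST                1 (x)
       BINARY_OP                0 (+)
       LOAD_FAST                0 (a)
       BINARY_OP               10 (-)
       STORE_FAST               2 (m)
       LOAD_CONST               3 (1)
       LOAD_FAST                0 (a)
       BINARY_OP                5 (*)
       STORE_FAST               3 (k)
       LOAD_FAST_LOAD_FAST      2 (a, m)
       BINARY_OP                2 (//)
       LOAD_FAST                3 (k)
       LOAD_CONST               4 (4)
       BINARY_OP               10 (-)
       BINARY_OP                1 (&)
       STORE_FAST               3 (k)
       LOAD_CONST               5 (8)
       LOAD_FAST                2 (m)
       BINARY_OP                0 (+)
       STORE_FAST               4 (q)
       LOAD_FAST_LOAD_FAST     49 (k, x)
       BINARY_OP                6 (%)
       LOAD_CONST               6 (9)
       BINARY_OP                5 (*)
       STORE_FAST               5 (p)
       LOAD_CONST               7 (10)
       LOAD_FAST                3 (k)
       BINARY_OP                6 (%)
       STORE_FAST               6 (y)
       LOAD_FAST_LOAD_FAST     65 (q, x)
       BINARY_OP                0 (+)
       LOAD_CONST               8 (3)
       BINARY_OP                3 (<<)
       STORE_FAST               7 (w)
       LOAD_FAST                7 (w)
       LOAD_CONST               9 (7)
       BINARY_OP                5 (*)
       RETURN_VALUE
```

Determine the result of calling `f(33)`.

LOAD_FAST_LOAD_FAST a,a → push 33,33. Stack: [33, 33]
BINARY_OP - → 33 - 33 = 0. Stack: [0]
LOAD_CONST → push 12. Stack: [0, 12]
BINARY_OP + → 0 + 12 = 12. Stack: [12]
STORE_FAST x → x=12. Stack: []
LOAD_CONST → push 11. Stack: [11]
LOAD_FAST x → push 12. Stack: [11, 12]
BINARY_OP + → 11 + 12 = 23. Stack: [23]
LOAD_FAST a → push 33. Stack: [23, 33]
BINARY_OP - → 23 - 33 = -10. Stack: [-10]
STORE_FAST m → m=-10. Stack: []
LOAD_CONST → push 1. Stack: [1]
LOAD_FAST a → push 33. Stack: [1, 33]
BINARY_OP * → 1 * 33 = 33. Stack: [33]
STORE_FAST k → k=33. Stack: []
LOAD_FAST_LOAD_FAST a,m → push 33,-10. Stack: [33, -10]
BINARY_OP // → 33 // -10 = -4. Stack: [-4]
LOAD_FAST k → push 33. Stack: [-4, 33]
LOAD_CONST → push 4. Stack: [-4, 33, 4]
BINARY_OP - → 33 - 4 = 29. Stack: [-4, 29]
BINARY_OP & → -4 & 29 = 28. Stack: [28]
STORE_FAST k → k=28. Stack: []
LOAD_CONST → push 8. Stack: [8]
LOAD_FAST m → push -10. Stack: [8, -10]
BINARY_OP + → 8 + -10 = -2. Stack: [-2]
STORE_FAST q → q=-2. Stack: []
LOAD_FAST_LOAD_FAST k,x → push 28,12. Stack: [28, 12]
BINARY_OP % → 28 % 12 = 4. Stack: [4]
LOAD_CONST → push 9. Stack: [4, 9]
BINARY_OP * → 4 * 9 = 36. Stack: [36]
STORE_FAST p → p=36. Stack: []
LOAD_CONST → push 10. Stack: [10]
LOAD_FAST k → push 28. Stack: [10, 28]
BINARY_OP % → 10 % 28 = 10. Stack: [10]
STORE_FAST y → y=10. Stack: []
LOAD_FAST_LOAD_FAST q,x → push -2,12. Stack: [-2, 12]
BINARY_OP + → -2 + 12 = 10. Stack: [10]
LOAD_CONST → push 3. Stack: [10, 3]
BINARY_OP << → 10 << 3 = 80. Stack: [80]
STORE_FAST w → w=80. Stack: []
LOAD_FAST w → push 80. Stack: [80]
LOAD_CONST → push 7. Stack: [80, 7]
BINARY_OP * → 80 * 7 = 560. Stack: [560]
RETURN_VALUE → return 560.

560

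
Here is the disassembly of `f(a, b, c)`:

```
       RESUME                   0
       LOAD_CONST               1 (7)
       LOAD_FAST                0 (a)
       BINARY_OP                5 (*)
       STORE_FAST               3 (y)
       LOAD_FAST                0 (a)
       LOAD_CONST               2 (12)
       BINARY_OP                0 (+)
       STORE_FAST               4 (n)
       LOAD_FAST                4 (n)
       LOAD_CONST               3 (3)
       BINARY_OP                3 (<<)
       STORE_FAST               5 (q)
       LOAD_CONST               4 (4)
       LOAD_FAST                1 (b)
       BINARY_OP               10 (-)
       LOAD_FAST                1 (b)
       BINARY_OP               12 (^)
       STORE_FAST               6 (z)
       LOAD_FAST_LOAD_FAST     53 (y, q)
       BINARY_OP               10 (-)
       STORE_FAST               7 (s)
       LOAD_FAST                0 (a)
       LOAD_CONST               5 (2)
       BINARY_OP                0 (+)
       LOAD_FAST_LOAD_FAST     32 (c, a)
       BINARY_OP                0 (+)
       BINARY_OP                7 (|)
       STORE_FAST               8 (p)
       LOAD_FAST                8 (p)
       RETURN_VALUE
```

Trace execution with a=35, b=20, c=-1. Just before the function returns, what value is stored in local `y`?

245

LOAD_CONST → push 7. Stack: [7]
LOAD_FAST a → push 35. Stack: [7, 35]
BINARY_OP * → 7 * 35 = 245. Stack: [245]
STORE_FAST y → y=245. Stack: []
LOAD_FAST a → push 35. Stack: [35]
LOAD_CONST → push 12. Stack: [35, 12]
BINARY_OP + → 35 + 12 = 47. Stack: [47]
STORE_FAST n → n=47. Stack: []
LOAD_FAST n → push 47. Stack: [47]
LOAD_CONST → push 3. Stack: [47, 3]
BINARY_OP << → 47 << 3 = 376. Stack: [376]
STORE_FAST q → q=376. Stack: []
LOAD_CONST → push 4. Stack: [4]
LOAD_FAST b → push 20. Stack: [4, 20]
BINARY_OP - → 4 - 20 = -16. Stack: [-16]
LOAD_FAST b → push 20. Stack: [-16, 20]
BINARY_OP ^ → -16 ^ 20 = -28. Stack: [-28]
STORE_FAST z → z=-28. Stack: []
LOAD_FAST_LOAD_FAST y,q → push 245,376. Stack: [245, 376]
BINARY_OP - → 245 - 376 = -131. Stack: [-131]
STORE_FAST s → s=-131. Stack: []
LOAD_FAST a → push 35. Stack: [35]
LOAD_CONST → push 2. Stack: [35, 2]
BINARY_OP + → 35 + 2 = 37. Stack: [37]
LOAD_FAST_LOAD_FAST c,a → push -1,35. Stack: [37, -1, 35]
BINARY_OP + → -1 + 35 = 34. Stack: [37, 34]
BINARY_OP | → 37 | 34 = 39. Stack: [39]
STORE_FAST p → p=39. Stack: []
LOAD_FAST p → push 39. Stack: [39]
RETURN_VALUE → return 39.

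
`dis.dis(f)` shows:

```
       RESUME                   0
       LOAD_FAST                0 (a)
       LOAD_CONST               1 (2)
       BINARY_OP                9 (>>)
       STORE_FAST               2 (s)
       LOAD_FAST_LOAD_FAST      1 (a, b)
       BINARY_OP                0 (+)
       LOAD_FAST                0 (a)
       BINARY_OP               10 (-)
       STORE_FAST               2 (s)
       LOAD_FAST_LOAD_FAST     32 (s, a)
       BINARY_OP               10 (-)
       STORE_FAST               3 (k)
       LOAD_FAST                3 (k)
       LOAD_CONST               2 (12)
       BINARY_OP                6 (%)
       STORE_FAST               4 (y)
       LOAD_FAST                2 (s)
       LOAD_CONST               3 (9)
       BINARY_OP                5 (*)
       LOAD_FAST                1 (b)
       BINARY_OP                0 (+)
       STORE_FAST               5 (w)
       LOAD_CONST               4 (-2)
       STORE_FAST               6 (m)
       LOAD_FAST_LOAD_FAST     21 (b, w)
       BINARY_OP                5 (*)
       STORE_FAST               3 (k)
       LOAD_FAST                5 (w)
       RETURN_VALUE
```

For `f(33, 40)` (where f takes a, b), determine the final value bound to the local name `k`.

16000

LOAD_FAST a → push 33. Stack: [33]
LOAD_CONST → push 2. Stack: [33, 2]
BINARY_OP >> → 33 >> 2 = 8. Stack: [8]
STORE_FAST s → s=8. Stack: []
LOAD_FAST_LOAD_FAST a,b → push 33,40. Stack: [33, 40]
BINARY_OP + → 33 + 40 = 73. Stack: [73]
LOAD_FAST a → push 33. Stack: [73, 33]
BINARY_OP - → 73 - 33 = 40. Stack: [40]
STORE_FAST s → s=40. Stack: []
LOAD_FAST_LOAD_FAST s,a → push 40,33. Stack: [40, 33]
BINARY_OP - → 40 - 33 = 7. Stack: [7]
STORE_FAST k → k=7. Stack: []
LOAD_FAST k → push 7. Stack: [7]
LOAD_CONST → push 12. Stack: [7, 12]
BINARY_OP % → 7 % 12 = 7. Stack: [7]
STORE_FAST y → y=7. Stack: []
LOAD_FAST s → push 40. Stack: [40]
LOAD_CONST → push 9. Stack: [40, 9]
BINARY_OP * → 40 * 9 = 360. Stack: [360]
LOAD_FAST b → push 40. Stack: [360, 40]
BINARY_OP + → 360 + 40 = 400. Stack: [400]
STORE_FAST w → w=400. Stack: []
LOAD_CONST → push -2. Stack: [-2]
STORE_FAST m → m=-2. Stack: []
LOAD_FAST_LOAD_FAST b,w → push 40,400. Stack: [40, 400]
BINARY_OP * → 40 * 400 = 16000. Stack: [16000]
STORE_FAST k → k=16000. Stack: []
LOAD_FAST w → push 400. Stack: [400]
RETURN_VALUE → return 400.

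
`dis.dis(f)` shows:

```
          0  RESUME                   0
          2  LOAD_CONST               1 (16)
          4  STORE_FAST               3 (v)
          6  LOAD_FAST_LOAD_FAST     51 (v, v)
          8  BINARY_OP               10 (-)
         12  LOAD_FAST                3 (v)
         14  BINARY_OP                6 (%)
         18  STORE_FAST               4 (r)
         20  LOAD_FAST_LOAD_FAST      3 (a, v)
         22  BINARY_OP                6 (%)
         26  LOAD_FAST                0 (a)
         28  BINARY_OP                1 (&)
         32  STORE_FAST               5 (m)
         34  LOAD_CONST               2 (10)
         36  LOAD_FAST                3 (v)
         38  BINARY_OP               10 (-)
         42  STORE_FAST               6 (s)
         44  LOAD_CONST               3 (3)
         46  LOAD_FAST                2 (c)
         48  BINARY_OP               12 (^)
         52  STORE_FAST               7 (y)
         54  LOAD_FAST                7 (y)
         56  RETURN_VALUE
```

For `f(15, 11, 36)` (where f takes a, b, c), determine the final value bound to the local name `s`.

LOAD_CONST → push 16. Stack: [16]
STORE_FAST v → v=16. Stack: []
LOAD_FAST_LOAD_FAST v,v → push 16,16. Stack: [16, 16]
BINARY_OP - → 16 - 16 = 0. Stack: [0]
LOAD_FAST v → push 16. Stack: [0, 16]
BINARY_OP % → 0 % 16 = 0. Stack: [0]
STORE_FAST r → r=0. Stack: []
LOAD_FAST_LOAD_FAST a,v → push 15,16. Stack: [15, 16]
BINARY_OP % → 15 % 16 = 15. Stack: [15]
LOAD_FAST a → push 15. Stack: [15, 15]
BINARY_OP & → 15 & 15 = 15. Stack: [15]
STORE_FAST m → m=15. Stack: []
LOAD_CONST → push 10. Stack: [10]
LOAD_FAST v → push 16. Stack: [10, 16]
BINARY_OP - → 10 - 16 = -6. Stack: [-6]
STORE_FAST s → s=-6. Stack: []
LOAD_CONST → push 3. Stack: [3]
LOAD_FAST c → push 36. Stack: [3, 36]
BINARY_OP ^ → 3 ^ 36 = 39. Stack: [39]
STORE_FAST y → y=39. Stack: []
LOAD_FAST y → push 39. Stack: [39]
RETURN_VALUE → return 39.

-6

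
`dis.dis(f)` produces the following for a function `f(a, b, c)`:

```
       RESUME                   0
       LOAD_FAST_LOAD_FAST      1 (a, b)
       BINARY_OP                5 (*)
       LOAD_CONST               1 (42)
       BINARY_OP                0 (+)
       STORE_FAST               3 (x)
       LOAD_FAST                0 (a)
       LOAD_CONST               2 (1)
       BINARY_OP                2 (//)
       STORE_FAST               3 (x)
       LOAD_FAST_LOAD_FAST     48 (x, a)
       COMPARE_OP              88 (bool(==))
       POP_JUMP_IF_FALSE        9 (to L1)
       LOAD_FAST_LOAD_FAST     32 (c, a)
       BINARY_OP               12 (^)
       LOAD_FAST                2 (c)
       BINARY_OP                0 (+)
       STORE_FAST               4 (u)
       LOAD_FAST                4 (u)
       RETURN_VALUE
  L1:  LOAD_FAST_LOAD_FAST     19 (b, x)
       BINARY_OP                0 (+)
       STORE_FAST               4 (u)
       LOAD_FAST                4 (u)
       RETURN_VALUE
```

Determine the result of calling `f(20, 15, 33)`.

86

LOAD_FAST_LOAD_FAST a,b → push 20,15. Stack: [20, 15]
BINARY_OP * → 20 * 15 = 300. Stack: [300]
LOAD_CONST → push 42. Stack: [300, 42]
BINARY_OP + → 300 + 42 = 342. Stack: [342]
STORE_FAST x → x=342. Stack: []
LOAD_FAST a → push 20. Stack: [20]
LOAD_CONST → push 1. Stack: [20, 1]
BINARY_OP // → 20 // 1 = 20. Stack: [20]
STORE_FAST x → x=20. Stack: []
LOAD_FAST_LOAD_FAST x,a → push 20,20. Stack: [20, 20]
COMPARE_OP bool(==) → 20 vs 20 = True. Stack: [True]
POP_JUMP_IF_FALSE → pop True; no jump. Stack: []
LOAD_FAST_LOAD_FAST c,a → push 33,20. Stack: [33, 20]
BINARY_OP ^ → 33 ^ 20 = 53. Stack: [53]
LOAD_FAST c → push 33. Stack: [53, 33]
BINARY_OP + → 53 + 33 = 86. Stack: [86]
STORE_FAST u → u=86. Stack: []
LOAD_FAST u → push 86. Stack: [86]
RETURN_VALUE → return 86.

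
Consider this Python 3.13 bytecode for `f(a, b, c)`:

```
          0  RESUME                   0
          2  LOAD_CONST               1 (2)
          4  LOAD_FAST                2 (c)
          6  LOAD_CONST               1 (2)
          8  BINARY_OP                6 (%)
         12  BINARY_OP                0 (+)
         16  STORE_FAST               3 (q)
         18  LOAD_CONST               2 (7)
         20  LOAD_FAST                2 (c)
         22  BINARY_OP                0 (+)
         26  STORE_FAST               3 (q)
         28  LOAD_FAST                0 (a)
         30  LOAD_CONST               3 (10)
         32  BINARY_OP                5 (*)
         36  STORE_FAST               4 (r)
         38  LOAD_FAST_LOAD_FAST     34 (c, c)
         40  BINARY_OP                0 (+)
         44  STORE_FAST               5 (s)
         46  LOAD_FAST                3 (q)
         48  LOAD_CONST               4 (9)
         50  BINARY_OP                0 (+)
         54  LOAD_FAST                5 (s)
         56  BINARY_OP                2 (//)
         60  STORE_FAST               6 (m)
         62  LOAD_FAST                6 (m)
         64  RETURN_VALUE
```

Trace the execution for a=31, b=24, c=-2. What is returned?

LOAD_CONST → push 2. Stack: [2]
LOAD_FAST c → push -2. Stack: [2, -2]
LOAD_CONST → push 2. Stack: [2, -2, 2]
BINARY_OP % → -2 % 2 = 0. Stack: [2, 0]
BINARY_OP + → 2 + 0 = 2. Stack: [2]
STORE_FAST q → q=2. Stack: []
LOAD_CONST → push 7. Stack: [7]
LOAD_FAST c → push -2. Stack: [7, -2]
BINARY_OP + → 7 + -2 = 5. Stack: [5]
STORE_FAST q → q=5. Stack: []
LOAD_FAST a → push 31. Stack: [31]
LOAD_CONST → push 10. Stack: [31, 10]
BINARY_OP * → 31 * 10 = 310. Stack: [310]
STORE_FAST r → r=310. Stack: []
LOAD_FAST_LOAD_FAST c,c → push -2,-2. Stack: [-2, -2]
BINARY_OP + → -2 + -2 = -4. Stack: [-4]
STORE_FAST s → s=-4. Stack: []
LOAD_FAST q → push 5. Stack: [5]
LOAD_CONST → push 9. Stack: [5, 9]
BINARY_OP + → 5 + 9 = 14. Stack: [14]
LOAD_FAST s → push -4. Stack: [14, -4]
BINARY_OP // → 14 // -4 = -4. Stack: [-4]
STORE_FAST m → m=-4. Stack: []
LOAD_FAST m → push -4. Stack: [-4]
RETURN_VALUE → return -4.

-4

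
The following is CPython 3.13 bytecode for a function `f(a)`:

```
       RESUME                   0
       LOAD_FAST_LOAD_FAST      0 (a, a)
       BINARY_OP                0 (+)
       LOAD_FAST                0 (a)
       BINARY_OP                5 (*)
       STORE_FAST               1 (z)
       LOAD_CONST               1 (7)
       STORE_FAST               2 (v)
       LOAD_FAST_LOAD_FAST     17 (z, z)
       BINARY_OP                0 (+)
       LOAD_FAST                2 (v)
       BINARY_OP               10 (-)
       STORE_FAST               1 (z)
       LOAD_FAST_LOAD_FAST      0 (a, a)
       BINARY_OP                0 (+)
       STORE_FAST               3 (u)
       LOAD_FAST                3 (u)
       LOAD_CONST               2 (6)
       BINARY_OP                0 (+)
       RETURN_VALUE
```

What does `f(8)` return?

22

LOAD_FAST_LOAD_FAST a,a → push 8,8. Stack: [8, 8]
BINARY_OP + → 8 + 8 = 16. Stack: [16]
LOAD_FAST a → push 8. Stack: [16, 8]
BINARY_OP * → 16 * 8 = 128. Stack: [128]
STORE_FAST z → z=128. Stack: []
LOAD_CONST → push 7. Stack: [7]
STORE_FAST v → v=7. Stack: []
LOAD_FAST_LOAD_FAST z,z → push 128,128. Stack: [128, 128]
BINARY_OP + → 128 + 128 = 256. Stack: [256]
LOAD_FAST v → push 7. Stack: [256, 7]
BINARY_OP - → 256 - 7 = 249. Stack: [249]
STORE_FAST z → z=249. Stack: []
LOAD_FAST_LOAD_FAST a,a → push 8,8. Stack: [8, 8]
BINARY_OP + → 8 + 8 = 16. Stack: [16]
STORE_FAST u → u=16. Stack: []
LOAD_FAST u → push 16. Stack: [16]
LOAD_CONST → push 6. Stack: [16, 6]
BINARY_OP + → 16 + 6 = 22. Stack: [22]
RETURN_VALUE → return 22.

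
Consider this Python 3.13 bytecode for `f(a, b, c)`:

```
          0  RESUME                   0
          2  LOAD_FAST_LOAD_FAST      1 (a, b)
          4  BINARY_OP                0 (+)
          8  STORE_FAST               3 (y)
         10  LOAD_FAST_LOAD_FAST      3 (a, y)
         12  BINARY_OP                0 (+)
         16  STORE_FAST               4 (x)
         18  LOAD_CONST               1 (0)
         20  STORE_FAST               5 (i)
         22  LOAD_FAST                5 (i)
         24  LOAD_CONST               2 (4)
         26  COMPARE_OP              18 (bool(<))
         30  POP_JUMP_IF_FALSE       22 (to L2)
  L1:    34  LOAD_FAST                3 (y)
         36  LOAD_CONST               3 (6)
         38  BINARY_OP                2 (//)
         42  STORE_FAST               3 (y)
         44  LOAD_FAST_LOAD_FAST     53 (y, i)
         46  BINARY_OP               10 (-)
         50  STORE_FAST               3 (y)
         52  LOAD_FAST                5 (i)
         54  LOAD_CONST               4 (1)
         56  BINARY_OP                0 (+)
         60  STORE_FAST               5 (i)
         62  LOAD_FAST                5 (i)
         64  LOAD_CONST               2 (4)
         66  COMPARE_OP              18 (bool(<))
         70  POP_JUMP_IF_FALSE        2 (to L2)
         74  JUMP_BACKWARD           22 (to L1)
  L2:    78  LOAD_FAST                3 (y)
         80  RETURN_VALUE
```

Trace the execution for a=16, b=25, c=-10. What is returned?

LOAD_FAST_LOAD_FAST a,b → push 16,25
BINARY_OP + → 16 + 25 = 41
STORE_FAST y → y=41
LOAD_FAST_LOAD_FAST a,y → push 16,41
BINARY_OP + → 16 + 41 = 57
STORE_FAST x → x=57
LOAD_CONST → push 0
STORE_FAST i → i=0
LOAD_FAST i → push 0
LOAD_CONST → push 4
COMPARE_OP bool(<) → 0 vs 4 = True
POP_JUMP_IF_FALSE → pop True; no jump
LOAD_FAST y → push 41
LOAD_CONST → push 6
BINARY_OP // → 41 // 6 = 6
STORE_FAST y → y=6
LOAD_FAST_LOAD_FAST y,i → push 6,0
BINARY_OP - → 6 - 0 = 6
STORE_FAST y → y=6
LOAD_FAST i → push 0
LOAD_CONST → push 1
BINARY_OP + → 0 + 1 = 1
STORE_FAST i → i=1
LOAD_FAST i → push 1
LOAD_CONST → push 4
COMPARE_OP bool(<) → 1 vs 4 = True
POP_JUMP_IF_FALSE → pop True; no jump
LOAD_FAST y → push 6
LOAD_CONST → push 6
BINARY_OP // → 6 // 6 = 1
STORE_FAST y → y=1
LOAD_FAST_LOAD_FAST y,i → push 1,1
BINARY_OP - → 1 - 1 = 0
STORE_FAST y → y=0
LOAD_FAST i → push 1
LOAD_CONST → push 1
BINARY_OP + → 1 + 1 = 2
STORE_FAST i → i=2
LOAD_FAST i → push 2
LOAD_CONST → push 4
COMPARE_OP bool(<) → 2 vs 4 = True
POP_JUMP_IF_FALSE → pop True; no jump
LOAD_FAST y → push 0
LOAD_CONST → push 6
BINARY_OP // → 0 // 6 = 0
STORE_FAST y → y=0
LOAD_FAST_LOAD_FAST y,i → push 0,2
BINARY_OP - → 0 - 2 = -2
STORE_FAST y → y=-2
LOAD_FAST i → push 2
LOAD_CONST → push 1
BINARY_OP + → 2 + 1 = 3
STORE_FAST i → i=3
LOAD_FAST i → push 3
LOAD_CONST → push 4
COMPARE_OP bool(<) → 3 vs 4 = True
POP_JUMP_IF_FALSE → pop True; no jump
LOAD_FAST y → push -2
LOAD_CONST → push 6
BINARY_OP // → -2 // 6 = -1
STORE_FAST y → y=-1
LOAD_FAST_LOAD_FAST y,i → push -1,3
BINARY_OP - → -1 - 3 = -4
STORE_FAST y → y=-4
LOAD_FAST i → push 3
LOAD_CONST → push 1
BINARY_OP + → 3 + 1 = 4
STORE_FAST i → i=4
LOAD_FAST i → push 4
LOAD_CONST → push 4
COMPARE_OP bool(<) → 4 vs 4 = False
POP_JUMP_IF_FALSE → pop False; jump
LOAD_FAST y → push -4
RETURN_VALUE → return -4.

-4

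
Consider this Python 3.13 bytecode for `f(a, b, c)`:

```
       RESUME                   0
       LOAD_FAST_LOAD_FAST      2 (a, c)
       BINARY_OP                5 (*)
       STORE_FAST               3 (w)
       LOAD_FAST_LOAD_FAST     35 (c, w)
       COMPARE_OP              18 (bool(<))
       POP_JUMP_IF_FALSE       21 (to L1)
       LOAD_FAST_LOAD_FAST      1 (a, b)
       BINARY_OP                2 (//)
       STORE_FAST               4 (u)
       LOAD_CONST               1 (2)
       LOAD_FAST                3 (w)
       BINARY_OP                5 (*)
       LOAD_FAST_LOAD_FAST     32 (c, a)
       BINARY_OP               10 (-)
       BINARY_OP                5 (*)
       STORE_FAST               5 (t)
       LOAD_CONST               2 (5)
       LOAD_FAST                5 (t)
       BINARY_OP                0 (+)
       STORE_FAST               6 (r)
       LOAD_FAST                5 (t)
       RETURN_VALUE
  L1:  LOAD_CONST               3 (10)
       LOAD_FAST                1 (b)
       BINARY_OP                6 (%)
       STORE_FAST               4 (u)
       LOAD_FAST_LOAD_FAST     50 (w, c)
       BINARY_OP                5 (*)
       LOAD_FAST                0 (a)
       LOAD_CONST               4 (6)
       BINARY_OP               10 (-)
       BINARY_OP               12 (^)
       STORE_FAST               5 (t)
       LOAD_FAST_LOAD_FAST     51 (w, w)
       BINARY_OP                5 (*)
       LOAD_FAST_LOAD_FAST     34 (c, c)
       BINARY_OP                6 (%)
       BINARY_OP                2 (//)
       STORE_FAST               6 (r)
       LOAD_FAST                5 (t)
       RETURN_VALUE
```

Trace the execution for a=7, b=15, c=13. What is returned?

1092

LOAD_FAST_LOAD_FAST a,c → push 7,13. Stack: [7, 13]
BINARY_OP * → 7 * 13 = 91. Stack: [91]
STORE_FAST w → w=91. Stack: []
LOAD_FAST_LOAD_FAST c,w → push 13,91. Stack: [13, 91]
COMPARE_OP bool(<) → 13 vs 91 = True. Stack: [True]
POP_JUMP_IF_FALSE → pop True; no jump. Stack: []
LOAD_FAST_LOAD_FAST a,b → push 7,15. Stack: [7, 15]
BINARY_OP // → 7 // 15 = 0. Stack: [0]
STORE_FAST u → u=0. Stack: []
LOAD_CONST → push 2. Stack: [2]
LOAD_FAST w → push 91. Stack: [2, 91]
BINARY_OP * → 2 * 91 = 182. Stack: [182]
LOAD_FAST_LOAD_FAST c,a → push 13,7. Stack: [182, 13, 7]
BINARY_OP - → 13 - 7 = 6. Stack: [182, 6]
BINARY_OP * → 182 * 6 = 1092. Stack: [1092]
STORE_FAST t → t=1092. Stack: []
LOAD_CONST → push 5. Stack: [5]
LOAD_FAST t → push 1092. Stack: [5, 1092]
BINARY_OP + → 5 + 1092 = 1097. Stack: [1097]
STORE_FAST r → r=1097. Stack: []
LOAD_FAST t → push 1092. Stack: [1092]
RETURN_VALUE → return 1092.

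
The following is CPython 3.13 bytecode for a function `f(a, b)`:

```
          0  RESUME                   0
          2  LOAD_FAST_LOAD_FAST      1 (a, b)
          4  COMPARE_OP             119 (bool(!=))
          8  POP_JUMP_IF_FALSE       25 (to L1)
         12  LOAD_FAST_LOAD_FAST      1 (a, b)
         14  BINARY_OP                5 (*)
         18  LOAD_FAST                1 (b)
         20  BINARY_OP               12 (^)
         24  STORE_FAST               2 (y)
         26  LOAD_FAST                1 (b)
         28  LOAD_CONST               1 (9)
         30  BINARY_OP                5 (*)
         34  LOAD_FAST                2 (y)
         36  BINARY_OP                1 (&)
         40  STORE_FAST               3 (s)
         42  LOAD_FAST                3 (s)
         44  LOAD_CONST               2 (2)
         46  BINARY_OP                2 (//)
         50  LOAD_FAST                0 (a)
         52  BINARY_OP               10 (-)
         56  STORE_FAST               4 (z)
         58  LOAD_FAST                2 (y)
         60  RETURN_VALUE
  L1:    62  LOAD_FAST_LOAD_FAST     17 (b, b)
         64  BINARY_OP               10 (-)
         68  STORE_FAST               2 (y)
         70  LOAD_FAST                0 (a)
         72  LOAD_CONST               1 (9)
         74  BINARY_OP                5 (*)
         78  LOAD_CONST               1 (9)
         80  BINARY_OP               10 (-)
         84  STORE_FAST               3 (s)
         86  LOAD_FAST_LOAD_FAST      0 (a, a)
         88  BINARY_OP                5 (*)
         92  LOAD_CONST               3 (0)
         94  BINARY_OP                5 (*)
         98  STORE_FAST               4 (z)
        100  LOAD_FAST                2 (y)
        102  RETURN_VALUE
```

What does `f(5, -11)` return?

60

LOAD_FAST_LOAD_FAST a,b → push 5,-11. Stack: [5, -11]
COMPARE_OP bool(!=) → 5 vs -11 = True. Stack: [True]
POP_JUMP_IF_FALSE → pop True; no jump. Stack: []
LOAD_FAST_LOAD_FAST a,b → push 5,-11. Stack: [5, -11]
BINARY_OP * → 5 * -11 = -55. Stack: [-55]
LOAD_FAST b → push -11. Stack: [-55, -11]
BINARY_OP ^ → -55 ^ -11 = 60. Stack: [60]
STORE_FAST y → y=60. Stack: []
LOAD_FAST b → push -11. Stack: [-11]
LOAD_CONST → push 9. Stack: [-11, 9]
BINARY_OP * → -11 * 9 = -99. Stack: [-99]
LOAD_FAST y → push 60. Stack: [-99, 60]
BINARY_OP & → -99 & 60 = 28. Stack: [28]
STORE_FAST s → s=28. Stack: []
LOAD_FAST s → push 28. Stack: [28]
LOAD_CONST → push 2. Stack: [28, 2]
BINARY_OP // → 28 // 2 = 14. Stack: [14]
LOAD_FAST a → push 5. Stack: [14, 5]
BINARY_OP - → 14 - 5 = 9. Stack: [9]
STORE_FAST z → z=9. Stack: []
LOAD_FAST y → push 60. Stack: [60]
RETURN_VALUE → return 60.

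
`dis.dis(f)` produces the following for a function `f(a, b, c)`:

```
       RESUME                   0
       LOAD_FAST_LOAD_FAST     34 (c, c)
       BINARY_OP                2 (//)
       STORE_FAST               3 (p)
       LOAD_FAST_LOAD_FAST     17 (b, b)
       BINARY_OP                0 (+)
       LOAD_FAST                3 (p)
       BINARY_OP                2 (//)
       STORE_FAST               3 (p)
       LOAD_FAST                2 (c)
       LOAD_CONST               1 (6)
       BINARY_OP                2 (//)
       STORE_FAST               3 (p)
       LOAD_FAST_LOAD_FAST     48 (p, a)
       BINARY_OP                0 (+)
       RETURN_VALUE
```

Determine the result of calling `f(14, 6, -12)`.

LOAD_FAST_LOAD_FAST c,c → push -12,-12. Stack: [-12, -12]
BINARY_OP // → -12 // -12 = 1. Stack: [1]
STORE_FAST p → p=1. Stack: []
LOAD_FAST_LOAD_FAST b,b → push 6,6. Stack: [6, 6]
BINARY_OP + → 6 + 6 = 12. Stack: [12]
LOAD_FAST p → push 1. Stack: [12, 1]
BINARY_OP // → 12 // 1 = 12. Stack: [12]
STORE_FAST p → p=12. Stack: []
LOAD_FAST c → push -12. Stack: [-12]
LOAD_CONST → push 6. Stack: [-12, 6]
BINARY_OP // → -12 // 6 = -2. Stack: [-2]
STORE_FAST p → p=-2. Stack: []
LOAD_FAST_LOAD_FAST p,a → push -2,14. Stack: [-2, 14]
BINARY_OP + → -2 + 14 = 12. Stack: [12]
RETURN_VALUE → return 12.

12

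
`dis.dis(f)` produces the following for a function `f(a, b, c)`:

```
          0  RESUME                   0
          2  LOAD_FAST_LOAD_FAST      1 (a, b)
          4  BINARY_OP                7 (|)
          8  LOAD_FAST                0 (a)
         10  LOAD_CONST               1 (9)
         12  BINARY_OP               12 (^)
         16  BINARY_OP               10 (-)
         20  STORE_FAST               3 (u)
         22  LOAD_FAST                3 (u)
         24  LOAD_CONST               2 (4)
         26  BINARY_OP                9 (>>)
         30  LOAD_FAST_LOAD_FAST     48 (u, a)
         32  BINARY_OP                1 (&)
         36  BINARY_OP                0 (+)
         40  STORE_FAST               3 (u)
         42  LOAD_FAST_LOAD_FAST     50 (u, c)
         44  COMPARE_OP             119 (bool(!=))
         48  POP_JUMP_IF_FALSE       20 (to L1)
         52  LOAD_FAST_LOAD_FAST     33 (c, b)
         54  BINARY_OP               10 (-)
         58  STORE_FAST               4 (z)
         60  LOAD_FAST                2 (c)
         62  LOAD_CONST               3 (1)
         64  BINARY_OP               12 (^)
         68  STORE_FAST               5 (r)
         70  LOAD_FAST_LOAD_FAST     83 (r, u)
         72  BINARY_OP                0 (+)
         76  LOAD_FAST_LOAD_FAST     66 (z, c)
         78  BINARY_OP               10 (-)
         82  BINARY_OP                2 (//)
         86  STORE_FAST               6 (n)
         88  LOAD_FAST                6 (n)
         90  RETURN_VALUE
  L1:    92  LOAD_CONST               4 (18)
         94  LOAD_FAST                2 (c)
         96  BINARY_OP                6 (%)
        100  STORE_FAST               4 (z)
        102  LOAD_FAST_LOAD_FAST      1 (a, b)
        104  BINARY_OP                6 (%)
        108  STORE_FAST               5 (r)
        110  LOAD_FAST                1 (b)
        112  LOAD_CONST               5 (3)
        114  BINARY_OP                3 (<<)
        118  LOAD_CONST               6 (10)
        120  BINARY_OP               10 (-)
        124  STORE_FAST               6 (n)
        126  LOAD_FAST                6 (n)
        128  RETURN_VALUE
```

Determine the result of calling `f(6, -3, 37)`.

LOAD_FAST_LOAD_FAST a,b → push 6,-3. Stack: [6, -3]
BINARY_OP | → 6 | -3 = -1. Stack: [-1]
LOAD_FAST a → push 6. Stack: [-1, 6]
LOAD_CONST → push 9. Stack: [-1, 6, 9]
BINARY_OP ^ → 6 ^ 9 = 15. Stack: [-1, 15]
BINARY_OP - → -1 - 15 = -16. Stack: [-16]
STORE_FAST u → u=-16. Stack: []
LOAD_FAST u → push -16. Stack: [-16]
LOAD_CONST → push 4. Stack: [-16, 4]
BINARY_OP >> → -16 >> 4 = -1. Stack: [-1]
LOAD_FAST_LOAD_FAST u,a → push -16,6. Stack: [-1, -16, 6]
BINARY_OP & → -16 & 6 = 0. Stack: [-1, 0]
BINARY_OP + → -1 + 0 = -1. Stack: [-1]
STORE_FAST u → u=-1. Stack: []
LOAD_FAST_LOAD_FAST u,c → push -1,37. Stack: [-1, 37]
COMPARE_OP bool(!=) → -1 vs 37 = True. Stack: [True]
POP_JUMP_IF_FALSE → pop True; no jump. Stack: []
LOAD_FAST_LOAD_FAST c,b → push 37,-3. Stack: [37, -3]
BINARY_OP - → 37 - -3 = 40. Stack: [40]
STORE_FAST z → z=40. Stack: []
LOAD_FAST c → push 37. Stack: [37]
LOAD_CONST → push 1. Stack: [37, 1]
BINARY_OP ^ → 37 ^ 1 = 36. Stack: [36]
STORE_FAST r → r=36. Stack: []
LOAD_FAST_LOAD_FAST r,u → push 36,-1. Stack: [36, -1]
BINARY_OP + → 36 + -1 = 35. Stack: [35]
LOAD_FAST_LOAD_FAST z,c → push 40,37. Stack: [35, 40, 37]
BINARY_OP - → 40 - 37 = 3. Stack: [35, 3]
BINARY_OP // → 35 // 3 = 11. Stack: [11]
STORE_FAST n → n=11. Stack: []
LOAD_FAST n → push 11. Stack: [11]
RETURN_VALUE → return 11.

11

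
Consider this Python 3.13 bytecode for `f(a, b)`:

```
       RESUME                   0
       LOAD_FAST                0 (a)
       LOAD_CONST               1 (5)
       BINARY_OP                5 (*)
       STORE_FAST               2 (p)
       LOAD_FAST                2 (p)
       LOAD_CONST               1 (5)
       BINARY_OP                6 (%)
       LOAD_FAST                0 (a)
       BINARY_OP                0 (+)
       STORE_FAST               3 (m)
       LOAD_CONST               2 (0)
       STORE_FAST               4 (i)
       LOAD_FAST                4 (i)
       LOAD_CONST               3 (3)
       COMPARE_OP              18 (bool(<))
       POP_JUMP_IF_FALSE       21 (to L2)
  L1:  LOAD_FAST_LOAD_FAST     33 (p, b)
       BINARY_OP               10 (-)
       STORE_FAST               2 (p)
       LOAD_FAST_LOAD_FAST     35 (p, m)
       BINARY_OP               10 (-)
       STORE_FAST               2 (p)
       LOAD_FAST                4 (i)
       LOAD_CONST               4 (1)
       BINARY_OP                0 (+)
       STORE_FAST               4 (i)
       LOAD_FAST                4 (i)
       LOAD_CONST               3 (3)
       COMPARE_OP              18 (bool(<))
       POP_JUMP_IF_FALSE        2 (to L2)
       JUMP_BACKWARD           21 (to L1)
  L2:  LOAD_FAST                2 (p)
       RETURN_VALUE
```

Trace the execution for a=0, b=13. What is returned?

-39

LOAD_FAST a → push 0. Stack: [0]
LOAD_CONST → push 5. Stack: [0, 5]
BINARY_OP * → 0 * 5 = 0. Stack: [0]
STORE_FAST p → p=0. Stack: []
LOAD_FAST p → push 0. Stack: [0]
LOAD_CONST → push 5. Stack: [0, 5]
BINARY_OP % → 0 % 5 = 0. Stack: [0]
LOAD_FAST a → push 0. Stack: [0, 0]
BINARY_OP + → 0 + 0 = 0. Stack: [0]
STORE_FAST m → m=0. Stack: []
LOAD_CONST → push 0. Stack: [0]
STORE_FAST i → i=0. Stack: []
LOAD_FAST i → push 0. Stack: [0]
LOAD_CONST → push 3. Stack: [0, 3]
COMPARE_OP bool(<) → 0 vs 3 = True. Stack: [True]
POP_JUMP_IF_FALSE → pop True; no jump. Stack: []
LOAD_FAST_LOAD_FAST p,b → push 0,13. Stack: [0, 13]
BINARY_OP - → 0 - 13 = -13. Stack: [-13]
STORE_FAST p → p=-13. Stack: []
LOAD_FAST_LOAD_FAST p,m → push -13,0. Stack: [-13, 0]
BINARY_OP - → -13 - 0 = -13. Stack: [-13]
STORE_FAST p → p=-13. Stack: []
LOAD_FAST i → push 0. Stack: [0]
LOAD_CONST → push 1. Stack: [0, 1]
BINARY_OP + → 0 + 1 = 1. Stack: [1]
STORE_FAST i → i=1. Stack: []
LOAD_FAST i → push 1. Stack: [1]
LOAD_CONST → push 3. Stack: [1, 3]
COMPARE_OP bool(<) → 1 vs 3 = True. Stack: [True]
POP_JUMP_IF_FALSE → pop True; no jump. Stack: []
LOAD_FAST_LOAD_FAST p,b → push -13,13. Stack: [-13, 13]
BINARY_OP - → -13 - 13 = -26. Stack: [-26]
STORE_FAST p → p=-26. Stack: []
LOAD_FAST_LOAD_FAST p,m → push -26,0. Stack: [-26, 0]
BINARY_OP - → -26 - 0 = -26. Stack: [-26]
STORE_FAST p → p=-26. Stack: []
LOAD_FAST i → push 1. Stack: [1]
LOAD_CONST → push 1. Stack: [1, 1]
BINARY_OP + → 1 + 1 = 2. Stack: [2]
STORE_FAST i → i=2. Stack: []
LOAD_FAST i → push 2. Stack: [2]
LOAD_CONST → push 3. Stack: [2, 3]
COMPARE_OP bool(<) → 2 vs 3 = True. Stack: [True]
POP_JUMP_IF_FALSE → pop True; no jump. Stack: []
LOAD_FAST_LOAD_FAST p,b → push -26,13. Stack: [-26, 13]
BINARY_OP - → -26 - 13 = -39. Stack: [-39]
STORE_FAST p → p=-39. Stack: []
LOAD_FAST_LOAD_FAST p,m → push -39,0. Stack: [-39, 0]
BINARY_OP - → -39 - 0 = -39. Stack: [-39]
STORE_FAST p → p=-39. Stack: []
LOAD_FAST i → push 2. Stack: [2]
LOAD_CONST → push 1. Stack: [2, 1]
BINARY_OP + → 2 + 1 = 3. Stack: [3]
STORE_FAST i → i=3. Stack: []
LOAD_FAST i → push 3. Stack: [3]
LOAD_CONST → push 3. Stack: [3, 3]
COMPARE_OP bool(<) → 3 vs 3 = False. Stack: [False]
POP_JUMP_IF_FALSE → pop False; jump. Stack: []
LOAD_FAST p → push -39. Stack: [-39]
RETURN_VALUE → return -39.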